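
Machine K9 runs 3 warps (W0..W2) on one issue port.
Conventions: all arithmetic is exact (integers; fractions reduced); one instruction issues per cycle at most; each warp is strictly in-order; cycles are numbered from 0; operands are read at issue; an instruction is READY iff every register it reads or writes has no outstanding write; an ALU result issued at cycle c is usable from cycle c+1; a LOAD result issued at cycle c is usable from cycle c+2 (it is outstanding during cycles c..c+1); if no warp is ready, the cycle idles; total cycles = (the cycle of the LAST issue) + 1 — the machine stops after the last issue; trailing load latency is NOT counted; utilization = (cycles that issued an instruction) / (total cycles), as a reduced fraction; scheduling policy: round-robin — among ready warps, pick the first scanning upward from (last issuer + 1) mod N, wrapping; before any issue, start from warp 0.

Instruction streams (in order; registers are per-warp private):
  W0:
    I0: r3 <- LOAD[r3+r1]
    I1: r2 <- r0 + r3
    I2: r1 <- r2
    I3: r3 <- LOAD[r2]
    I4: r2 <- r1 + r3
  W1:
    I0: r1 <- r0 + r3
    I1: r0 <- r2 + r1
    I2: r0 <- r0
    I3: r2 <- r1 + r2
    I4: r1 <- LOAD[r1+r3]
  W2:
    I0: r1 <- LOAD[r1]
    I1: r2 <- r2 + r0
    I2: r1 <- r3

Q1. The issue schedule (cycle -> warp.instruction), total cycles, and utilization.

cycle 0: W0.I0
cycle 1: W1.I0
cycle 2: W2.I0
cycle 3: W0.I1
cycle 4: W1.I1
cycle 5: W2.I1
cycle 6: W0.I2
cycle 7: W1.I2
cycle 8: W2.I2
cycle 9: W0.I3
cycle 10: W1.I3
cycle 11: W0.I4
cycle 12: W1.I4

Answer: 13 cycles, utilization 1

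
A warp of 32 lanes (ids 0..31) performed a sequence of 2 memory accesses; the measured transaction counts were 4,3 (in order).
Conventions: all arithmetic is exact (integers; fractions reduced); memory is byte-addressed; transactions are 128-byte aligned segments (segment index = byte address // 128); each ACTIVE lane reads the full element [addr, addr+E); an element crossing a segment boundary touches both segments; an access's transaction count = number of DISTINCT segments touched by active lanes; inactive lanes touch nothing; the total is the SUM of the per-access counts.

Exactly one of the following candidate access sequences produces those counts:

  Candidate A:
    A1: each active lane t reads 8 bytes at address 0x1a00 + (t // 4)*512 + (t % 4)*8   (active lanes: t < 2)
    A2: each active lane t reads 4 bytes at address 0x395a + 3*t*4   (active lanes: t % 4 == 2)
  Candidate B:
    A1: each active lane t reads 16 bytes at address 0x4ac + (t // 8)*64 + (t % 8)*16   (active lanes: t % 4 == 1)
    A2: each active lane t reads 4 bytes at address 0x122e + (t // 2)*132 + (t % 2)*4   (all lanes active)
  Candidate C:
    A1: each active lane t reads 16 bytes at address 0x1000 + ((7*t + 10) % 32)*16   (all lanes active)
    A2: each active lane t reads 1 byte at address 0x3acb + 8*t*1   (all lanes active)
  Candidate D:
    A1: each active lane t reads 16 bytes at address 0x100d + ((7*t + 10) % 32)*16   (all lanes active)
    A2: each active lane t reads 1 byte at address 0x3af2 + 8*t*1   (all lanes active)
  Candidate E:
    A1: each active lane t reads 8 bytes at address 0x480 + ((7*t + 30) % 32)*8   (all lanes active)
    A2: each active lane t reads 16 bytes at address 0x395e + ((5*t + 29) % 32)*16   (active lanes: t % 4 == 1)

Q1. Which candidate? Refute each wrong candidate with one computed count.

A: A1 gives 1 transaction, not 4
B: A1 gives 3 transactions, not 4
D: A1 gives 5 transactions, not 4
E: A1 gives 2 transactions, not 4
C: all counts match (4,3)

Answer: C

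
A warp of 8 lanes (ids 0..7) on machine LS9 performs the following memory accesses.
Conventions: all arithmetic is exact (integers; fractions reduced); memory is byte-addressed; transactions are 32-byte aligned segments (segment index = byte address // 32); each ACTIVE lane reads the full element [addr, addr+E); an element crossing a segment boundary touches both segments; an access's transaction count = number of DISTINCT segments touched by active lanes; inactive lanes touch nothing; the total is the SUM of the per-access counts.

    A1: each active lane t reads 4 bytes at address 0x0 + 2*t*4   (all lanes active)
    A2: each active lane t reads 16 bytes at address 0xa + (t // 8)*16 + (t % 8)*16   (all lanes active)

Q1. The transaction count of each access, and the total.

A1: 2 transactions
A2: 5 transactions

Answer: 2,5; total 7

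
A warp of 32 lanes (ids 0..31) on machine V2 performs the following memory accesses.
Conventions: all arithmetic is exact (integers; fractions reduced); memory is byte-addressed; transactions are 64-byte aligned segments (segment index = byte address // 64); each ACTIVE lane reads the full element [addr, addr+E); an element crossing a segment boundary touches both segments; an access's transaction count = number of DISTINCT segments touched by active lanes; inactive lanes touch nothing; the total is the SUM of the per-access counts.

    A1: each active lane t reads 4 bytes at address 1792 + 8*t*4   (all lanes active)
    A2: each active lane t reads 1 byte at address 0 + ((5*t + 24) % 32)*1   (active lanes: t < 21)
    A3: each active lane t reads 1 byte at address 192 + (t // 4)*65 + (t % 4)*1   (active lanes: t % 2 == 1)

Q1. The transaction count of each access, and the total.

A1: 16 transactions
A2: 1 transaction
A3: 8 transactions

Answer: 16,1,8; total 25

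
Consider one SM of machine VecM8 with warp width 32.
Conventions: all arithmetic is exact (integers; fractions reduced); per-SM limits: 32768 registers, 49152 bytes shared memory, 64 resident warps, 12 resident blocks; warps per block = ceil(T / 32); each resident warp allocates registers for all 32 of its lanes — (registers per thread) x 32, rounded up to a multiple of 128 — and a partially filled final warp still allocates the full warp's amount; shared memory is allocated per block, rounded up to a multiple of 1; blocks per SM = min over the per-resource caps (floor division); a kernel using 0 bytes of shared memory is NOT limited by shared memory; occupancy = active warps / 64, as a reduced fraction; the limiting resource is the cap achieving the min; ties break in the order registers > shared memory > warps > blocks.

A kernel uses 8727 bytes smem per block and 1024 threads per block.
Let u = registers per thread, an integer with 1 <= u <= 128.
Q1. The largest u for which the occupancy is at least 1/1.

Answer: u = 16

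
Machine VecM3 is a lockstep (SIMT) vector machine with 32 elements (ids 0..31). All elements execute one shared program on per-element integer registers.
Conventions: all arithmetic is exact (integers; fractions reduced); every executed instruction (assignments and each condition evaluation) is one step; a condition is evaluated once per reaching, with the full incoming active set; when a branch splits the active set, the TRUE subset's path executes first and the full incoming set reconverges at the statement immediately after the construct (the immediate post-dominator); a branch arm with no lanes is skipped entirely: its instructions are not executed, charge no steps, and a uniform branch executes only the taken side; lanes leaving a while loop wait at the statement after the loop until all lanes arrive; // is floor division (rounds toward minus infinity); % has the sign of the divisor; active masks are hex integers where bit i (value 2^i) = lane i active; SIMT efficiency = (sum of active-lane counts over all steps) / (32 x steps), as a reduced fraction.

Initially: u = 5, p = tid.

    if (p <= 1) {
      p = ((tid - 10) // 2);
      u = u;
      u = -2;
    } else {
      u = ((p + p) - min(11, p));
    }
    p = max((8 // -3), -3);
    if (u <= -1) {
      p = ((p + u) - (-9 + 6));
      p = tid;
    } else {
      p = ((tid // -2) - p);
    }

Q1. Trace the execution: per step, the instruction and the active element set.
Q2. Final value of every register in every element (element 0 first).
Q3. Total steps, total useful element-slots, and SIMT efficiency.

step 0: eval (p <= 1)                0xffffffff
step 1: p <- ((tid - 10) // 2)       0x00000003
step 2: u <- u                       0x00000003
step 3: u <- -2                      0x00000003
step 4: u <- ((p + p) - min(11, p))  0xfffffffc
step 5: p <- max((8 // -3), -3)      0xffffffff
step 6: eval (u <= -1)               0xffffffff
step 7: p <- ((p + u) - (-9 + 6))    0x00000003
step 8: p <- tid                     0x00000003
step 9: p <- ((tid // -2) - p)       0xfffffffc

Answer: 10 steps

u: -2,-2,2,3,4,5,6,7,8,9,10,11,13,15,17,19,21,23,25,27,29,31,33,35,37,39,41,43,45,47,49,51
p: 0,1,2,1,1,0,0,-1,-1,-2,-2,-3,-3,-4,-4,-5,-5,-6,-6,-7,-7,-8,-8,-9,-9,-10,-10,-11,-11,-12,-12,-13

steps = 10; useful = 166; efficiency = 166/320 = 83/160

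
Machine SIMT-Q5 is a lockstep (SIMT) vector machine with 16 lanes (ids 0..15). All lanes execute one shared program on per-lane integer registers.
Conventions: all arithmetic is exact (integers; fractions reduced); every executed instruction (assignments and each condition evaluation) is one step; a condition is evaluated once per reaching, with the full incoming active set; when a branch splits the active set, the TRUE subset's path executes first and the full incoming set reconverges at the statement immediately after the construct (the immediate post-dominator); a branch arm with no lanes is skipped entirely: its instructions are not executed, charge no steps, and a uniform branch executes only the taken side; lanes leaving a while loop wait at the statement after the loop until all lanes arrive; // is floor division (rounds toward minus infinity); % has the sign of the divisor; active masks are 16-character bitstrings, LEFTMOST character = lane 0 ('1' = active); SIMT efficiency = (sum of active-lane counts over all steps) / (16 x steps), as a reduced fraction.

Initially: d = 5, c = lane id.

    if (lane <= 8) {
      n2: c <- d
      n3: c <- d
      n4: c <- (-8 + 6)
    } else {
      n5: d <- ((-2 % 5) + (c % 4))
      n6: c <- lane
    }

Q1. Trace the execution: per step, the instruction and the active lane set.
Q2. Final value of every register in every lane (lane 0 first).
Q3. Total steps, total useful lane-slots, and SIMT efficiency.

step 0: eval (lane <= 8)             1111111111111111
step 1: c <- d                       1111111110000000
step 2: c <- d                       1111111110000000
step 3: c <- (-8 + 6)                1111111110000000
step 4: d <- ((-2 % 5) + (c % 4))    0000000001111111
step 5: c <- lane                    0000000001111111

Answer: 6 steps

d: 5,5,5,5,5,5,5,5,5,4,5,6,3,4,5,6
c: -2,-2,-2,-2,-2,-2,-2,-2,-2,9,10,11,12,13,14,15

steps = 6; useful = 57; efficiency = 57/96 = 19/32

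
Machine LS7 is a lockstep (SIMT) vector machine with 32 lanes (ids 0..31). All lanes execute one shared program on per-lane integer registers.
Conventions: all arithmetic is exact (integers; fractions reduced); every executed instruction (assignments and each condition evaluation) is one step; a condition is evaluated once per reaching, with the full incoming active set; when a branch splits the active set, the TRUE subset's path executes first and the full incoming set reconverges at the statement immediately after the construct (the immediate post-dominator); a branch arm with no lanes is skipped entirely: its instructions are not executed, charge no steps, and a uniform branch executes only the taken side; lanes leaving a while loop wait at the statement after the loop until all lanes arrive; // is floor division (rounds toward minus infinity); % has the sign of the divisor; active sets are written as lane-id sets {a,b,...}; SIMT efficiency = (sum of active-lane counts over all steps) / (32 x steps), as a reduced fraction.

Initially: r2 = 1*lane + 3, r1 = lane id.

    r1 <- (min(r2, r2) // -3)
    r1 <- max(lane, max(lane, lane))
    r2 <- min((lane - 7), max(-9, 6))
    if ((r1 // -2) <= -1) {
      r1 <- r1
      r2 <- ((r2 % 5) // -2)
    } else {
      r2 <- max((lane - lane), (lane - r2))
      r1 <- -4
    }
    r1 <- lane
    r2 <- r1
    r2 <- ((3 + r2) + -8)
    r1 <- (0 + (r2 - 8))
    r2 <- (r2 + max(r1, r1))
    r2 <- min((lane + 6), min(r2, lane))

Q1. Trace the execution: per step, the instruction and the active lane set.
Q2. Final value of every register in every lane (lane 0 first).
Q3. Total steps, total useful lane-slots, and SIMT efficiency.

step 0: r1 <- (min(r2, r2) // -3)    {0,1,2,3,4,5,6,7,8,9,10,11,12,13,14,15,16,17,18,19,20,21,22,23,24,25,26,27,28,29,30,31}
step 1: r1 <- max(lane, max(lane, lane)) {0,1,2,3,4,5,6,7,8,9,10,11,12,13,14,15,16,17,18,19,20,21,22,23,24,25,26,27,28,29,30,31}
step 2: r2 <- min((lane - 7), max(-9, 6)) {0,1,2,3,4,5,6,7,8,9,10,11,12,13,14,15,16,17,18,19,20,21,22,23,24,25,26,27,28,29,30,31}
step 3: eval ((r1 // -2) <= -1)      {0,1,2,3,4,5,6,7,8,9,10,11,12,13,14,15,16,17,18,19,20,21,22,23,24,25,26,27,28,29,30,31}
step 4: r1 <- r1                     {1,2,3,4,5,6,7,8,9,10,11,12,13,14,15,16,17,18,19,20,21,22,23,24,25,26,27,28,29,30,31}
step 5: r2 <- ((r2 % 5) // -2)       {1,2,3,4,5,6,7,8,9,10,11,12,13,14,15,16,17,18,19,20,21,22,23,24,25,26,27,28,29,30,31}
step 6: r2 <- max((lane - lane), (lane - r2)) {0}
step 7: r1 <- -4                     {0}
step 8: r1 <- lane                   {0,1,2,3,4,5,6,7,8,9,10,11,12,13,14,15,16,17,18,19,20,21,22,23,24,25,26,27,28,29,30,31}
step 9: r2 <- r1                     {0,1,2,3,4,5,6,7,8,9,10,11,12,13,14,15,16,17,18,19,20,21,22,23,24,25,26,27,28,29,30,31}
step 10: r2 <- ((3 + r2) + -8)        {0,1,2,3,4,5,6,7,8,9,10,11,12,13,14,15,16,17,18,19,20,21,22,23,24,25,26,27,28,29,30,31}
step 11: r1 <- (0 + (r2 - 8))         {0,1,2,3,4,5,6,7,8,9,10,11,12,13,14,15,16,17,18,19,20,21,22,23,24,25,26,27,28,29,30,31}
step 12: r2 <- (r2 + max(r1, r1))     {0,1,2,3,4,5,6,7,8,9,10,11,12,13,14,15,16,17,18,19,20,21,22,23,24,25,26,27,28,29,30,31}
step 13: r2 <- min((lane + 6), min(r2, lane)) {0,1,2,3,4,5,6,7,8,9,10,11,12,13,14,15,16,17,18,19,20,21,22,23,24,25,26,27,28,29,30,31}

Answer: 14 steps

r2: -18,-16,-14,-12,-10,-8,-6,-4,-2,0,2,4,6,8,10,12,14,16,18,19,20,21,22,23,24,25,26,27,28,29,30,31
r1: -13,-12,-11,-10,-9,-8,-7,-6,-5,-4,-3,-2,-1,0,1,2,3,4,5,6,7,8,9,10,11,12,13,14,15,16,17,18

steps = 14; useful = 384; efficiency = 384/448 = 6/7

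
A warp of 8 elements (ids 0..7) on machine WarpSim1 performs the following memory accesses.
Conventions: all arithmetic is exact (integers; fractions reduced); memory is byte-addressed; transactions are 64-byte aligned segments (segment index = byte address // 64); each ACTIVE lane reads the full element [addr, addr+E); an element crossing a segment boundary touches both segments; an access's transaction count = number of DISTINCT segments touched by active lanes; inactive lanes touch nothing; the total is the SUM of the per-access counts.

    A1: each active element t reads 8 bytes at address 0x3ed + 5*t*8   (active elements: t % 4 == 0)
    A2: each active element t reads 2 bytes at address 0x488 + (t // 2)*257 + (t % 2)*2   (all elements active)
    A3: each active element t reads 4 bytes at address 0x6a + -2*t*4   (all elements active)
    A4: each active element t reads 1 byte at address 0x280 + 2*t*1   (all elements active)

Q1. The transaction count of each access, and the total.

A1: 2 transactions
A2: 4 transactions
A3: 2 transactions
A4: 1 transaction

Answer: 2,4,2,1; total 9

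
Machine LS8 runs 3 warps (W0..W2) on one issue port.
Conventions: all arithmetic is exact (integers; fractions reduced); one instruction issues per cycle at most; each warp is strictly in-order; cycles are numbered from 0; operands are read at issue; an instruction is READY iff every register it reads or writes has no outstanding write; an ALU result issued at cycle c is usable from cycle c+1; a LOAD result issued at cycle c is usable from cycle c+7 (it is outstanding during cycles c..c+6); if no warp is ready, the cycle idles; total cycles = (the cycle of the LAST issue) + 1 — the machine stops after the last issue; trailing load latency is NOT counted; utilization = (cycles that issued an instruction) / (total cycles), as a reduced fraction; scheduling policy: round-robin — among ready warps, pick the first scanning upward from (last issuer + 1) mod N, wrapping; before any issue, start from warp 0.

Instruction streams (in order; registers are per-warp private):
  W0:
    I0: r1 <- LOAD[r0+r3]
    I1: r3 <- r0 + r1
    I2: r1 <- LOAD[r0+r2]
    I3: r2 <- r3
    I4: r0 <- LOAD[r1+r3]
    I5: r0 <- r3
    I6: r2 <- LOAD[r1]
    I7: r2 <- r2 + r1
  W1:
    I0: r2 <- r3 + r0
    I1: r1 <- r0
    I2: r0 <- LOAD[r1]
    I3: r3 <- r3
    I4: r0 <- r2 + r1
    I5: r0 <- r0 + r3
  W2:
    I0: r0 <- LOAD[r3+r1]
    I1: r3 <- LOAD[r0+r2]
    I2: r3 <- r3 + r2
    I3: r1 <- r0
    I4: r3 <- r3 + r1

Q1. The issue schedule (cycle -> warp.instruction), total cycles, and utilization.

cycle 0: W0.I0
cycle 1: W1.I0
cycle 2: W2.I0
cycle 3: W1.I1
cycle 4: W1.I2
cycle 5: W1.I3
cycle 6: idle
cycle 7: W0.I1
cycle 8: W0.I2
cycle 9: W2.I1
cycle 10: W0.I3
cycle 11: W1.I4
cycle 12: W1.I5
cycle 13: idle
cycle 14: idle
cycle 15: W0.I4
cycle 16: W2.I2
cycle 17: W2.I3
cycle 18: W2.I4
cycle 19: idle
cycle 20: idle
cycle 21: idle
cycle 22: W0.I5
cycle 23: W0.I6
cycle 24: idle
cycle 25: idle
cycle 26: idle
cycle 27: idle
cycle 28: idle
cycle 29: idle
cycle 30: W0.I7

Answer: 31 cycles, utilization 19/31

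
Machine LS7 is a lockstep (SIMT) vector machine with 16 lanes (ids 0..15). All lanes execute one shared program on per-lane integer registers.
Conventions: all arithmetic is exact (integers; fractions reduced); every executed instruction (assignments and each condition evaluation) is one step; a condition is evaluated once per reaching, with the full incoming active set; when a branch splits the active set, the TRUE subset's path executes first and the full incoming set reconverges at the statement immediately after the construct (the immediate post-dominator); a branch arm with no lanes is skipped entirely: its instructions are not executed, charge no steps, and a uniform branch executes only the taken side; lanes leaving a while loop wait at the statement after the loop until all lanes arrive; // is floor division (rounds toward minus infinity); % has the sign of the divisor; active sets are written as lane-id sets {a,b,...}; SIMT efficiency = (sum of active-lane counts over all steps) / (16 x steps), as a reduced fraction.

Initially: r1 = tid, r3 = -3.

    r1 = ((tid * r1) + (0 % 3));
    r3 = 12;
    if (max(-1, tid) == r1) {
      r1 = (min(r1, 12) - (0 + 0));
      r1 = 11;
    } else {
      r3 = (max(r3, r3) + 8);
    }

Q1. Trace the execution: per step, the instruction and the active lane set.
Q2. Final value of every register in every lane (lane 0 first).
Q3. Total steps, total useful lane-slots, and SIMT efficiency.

step 0: r1 <- ((tid * r1) + (0 % 3)) {0,1,2,3,4,5,6,7,8,9,10,11,12,13,14,15}
step 1: r3 <- 12                     {0,1,2,3,4,5,6,7,8,9,10,11,12,13,14,15}
step 2: eval (max(-1, tid) == r1)    {0,1,2,3,4,5,6,7,8,9,10,11,12,13,14,15}
step 3: r1 <- (min(r1, 12) - (0 + 0)) {0,1}
step 4: r1 <- 11                     {0,1}
step 5: r3 <- (max(r3, r3) + 8)      {2,3,4,5,6,7,8,9,10,11,12,13,14,15}

Answer: 6 steps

r1: 11,11,4,9,16,25,36,49,64,81,100,121,144,169,196,225
r3: 12,12,20,20,20,20,20,20,20,20,20,20,20,20,20,20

steps = 6; useful = 66; efficiency = 66/96 = 11/16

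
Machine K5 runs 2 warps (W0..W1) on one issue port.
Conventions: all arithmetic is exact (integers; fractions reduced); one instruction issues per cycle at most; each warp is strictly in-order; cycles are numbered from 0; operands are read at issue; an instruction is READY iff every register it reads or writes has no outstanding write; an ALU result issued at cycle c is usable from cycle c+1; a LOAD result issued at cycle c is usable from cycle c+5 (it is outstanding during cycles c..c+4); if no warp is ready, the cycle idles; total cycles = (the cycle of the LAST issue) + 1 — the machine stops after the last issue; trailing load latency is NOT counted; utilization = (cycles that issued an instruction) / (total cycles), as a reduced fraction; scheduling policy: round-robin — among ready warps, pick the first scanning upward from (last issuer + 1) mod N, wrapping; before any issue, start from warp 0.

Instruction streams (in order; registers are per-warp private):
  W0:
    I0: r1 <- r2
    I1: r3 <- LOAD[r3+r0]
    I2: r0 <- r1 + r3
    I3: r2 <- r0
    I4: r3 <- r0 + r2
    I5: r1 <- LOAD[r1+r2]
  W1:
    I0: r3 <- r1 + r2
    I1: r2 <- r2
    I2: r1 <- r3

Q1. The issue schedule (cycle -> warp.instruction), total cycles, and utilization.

cycle 0: W0.I0
cycle 1: W1.I0
cycle 2: W0.I1
cycle 3: W1.I1
cycle 4: W1.I2
cycle 5: idle
cycle 6: idle
cycle 7: W0.I2
cycle 8: W0.I3
cycle 9: W0.I4
cycle 10: W0.I5

Answer: 11 cycles, utilization 9/11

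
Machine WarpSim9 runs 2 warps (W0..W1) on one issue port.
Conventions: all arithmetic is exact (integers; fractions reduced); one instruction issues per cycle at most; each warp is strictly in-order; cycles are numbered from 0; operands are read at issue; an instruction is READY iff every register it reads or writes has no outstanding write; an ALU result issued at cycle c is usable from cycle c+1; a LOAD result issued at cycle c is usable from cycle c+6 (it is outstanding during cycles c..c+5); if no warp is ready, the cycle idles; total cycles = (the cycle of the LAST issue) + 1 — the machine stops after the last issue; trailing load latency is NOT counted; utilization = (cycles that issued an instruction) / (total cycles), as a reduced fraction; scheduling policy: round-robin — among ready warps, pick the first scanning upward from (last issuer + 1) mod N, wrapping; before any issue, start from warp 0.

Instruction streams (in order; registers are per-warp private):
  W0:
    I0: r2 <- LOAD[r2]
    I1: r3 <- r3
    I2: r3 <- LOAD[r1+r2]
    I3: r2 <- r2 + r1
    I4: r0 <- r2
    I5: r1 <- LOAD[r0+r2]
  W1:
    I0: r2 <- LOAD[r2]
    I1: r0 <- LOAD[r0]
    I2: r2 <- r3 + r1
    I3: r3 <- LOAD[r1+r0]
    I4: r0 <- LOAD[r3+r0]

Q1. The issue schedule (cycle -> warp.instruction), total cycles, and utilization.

cycle 0: W0.I0
cycle 1: W1.I0
cycle 2: W0.I1
cycle 3: W1.I1
cycle 4: idle
cycle 5: idle
cycle 6: W0.I2
cycle 7: W1.I2
cycle 8: W0.I3
cycle 9: W1.I3
cycle 10: W0.I4
cycle 11: W0.I5
cycle 12: idle
cycle 13: idle
cycle 14: idle
cycle 15: W1.I4

Answer: 16 cycles, utilization 11/16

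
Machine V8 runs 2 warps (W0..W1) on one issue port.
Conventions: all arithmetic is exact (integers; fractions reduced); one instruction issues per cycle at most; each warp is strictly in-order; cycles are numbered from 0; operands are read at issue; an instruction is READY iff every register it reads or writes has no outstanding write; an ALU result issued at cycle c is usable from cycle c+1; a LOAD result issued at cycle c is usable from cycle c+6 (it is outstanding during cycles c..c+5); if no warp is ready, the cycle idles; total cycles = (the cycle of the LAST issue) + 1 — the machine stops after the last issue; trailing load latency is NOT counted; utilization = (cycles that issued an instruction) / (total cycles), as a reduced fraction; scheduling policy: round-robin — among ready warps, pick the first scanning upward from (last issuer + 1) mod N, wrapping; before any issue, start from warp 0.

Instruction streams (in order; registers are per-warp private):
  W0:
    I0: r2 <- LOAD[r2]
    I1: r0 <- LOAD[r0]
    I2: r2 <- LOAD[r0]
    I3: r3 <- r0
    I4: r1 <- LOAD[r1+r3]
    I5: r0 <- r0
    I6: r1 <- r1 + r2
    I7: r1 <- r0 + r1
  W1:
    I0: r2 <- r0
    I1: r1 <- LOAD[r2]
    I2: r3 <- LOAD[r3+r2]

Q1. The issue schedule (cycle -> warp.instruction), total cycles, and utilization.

cycle 0: W0.I0
cycle 1: W1.I0
cycle 2: W0.I1
cycle 3: W1.I1
cycle 4: W1.I2
cycle 5: idle
cycle 6: idle
cycle 7: idle
cycle 8: W0.I2
cycle 9: W0.I3
cycle 10: W0.I4
cycle 11: W0.I5
cycle 12: idle
cycle 13: idle
cycle 14: idle
cycle 15: idle
cycle 16: W0.I6
cycle 17: W0.I7

Answer: 18 cycles, utilization 11/18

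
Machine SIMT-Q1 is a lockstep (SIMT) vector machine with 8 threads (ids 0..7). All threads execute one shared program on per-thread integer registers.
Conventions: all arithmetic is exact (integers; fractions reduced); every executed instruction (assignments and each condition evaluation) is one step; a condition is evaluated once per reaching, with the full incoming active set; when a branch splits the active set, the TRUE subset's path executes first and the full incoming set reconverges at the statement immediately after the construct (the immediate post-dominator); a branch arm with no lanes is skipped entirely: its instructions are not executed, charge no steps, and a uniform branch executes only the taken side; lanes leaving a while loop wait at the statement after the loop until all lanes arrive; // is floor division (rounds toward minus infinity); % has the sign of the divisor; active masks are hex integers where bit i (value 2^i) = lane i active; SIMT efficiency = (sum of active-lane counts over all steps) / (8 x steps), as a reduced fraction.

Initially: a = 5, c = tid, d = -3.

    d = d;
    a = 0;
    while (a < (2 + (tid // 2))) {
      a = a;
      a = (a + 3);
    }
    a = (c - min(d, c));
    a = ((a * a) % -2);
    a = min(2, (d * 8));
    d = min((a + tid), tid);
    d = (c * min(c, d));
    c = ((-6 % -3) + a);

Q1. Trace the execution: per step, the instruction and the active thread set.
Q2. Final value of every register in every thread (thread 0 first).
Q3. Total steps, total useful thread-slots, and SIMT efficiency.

step 0: d <- d                       0xff
step 1: a <- 0                       0xff
step 2: eval (a < (2 + (tid // 2)))  0xff
step 3: a <- a                       0xff
step 4: a <- (a + 3)                 0xff
step 5: eval (a < (2 + (tid // 2)))  0xff
step 6: a <- a                       0xf0
step 7: a <- (a + 3)                 0xf0
step 8: eval (a < (2 + (tid // 2)))  0xf0
step 9: a <- (c - min(d, c))         0xff
step 10: a <- ((a * a) % -2)          0xff
step 11: a <- min(2, (d * 8))         0xff
step 12: d <- min((a + tid), tid)     0xff
step 13: d <- (c * min(c, d))         0xff
step 14: c <- ((-6 % -3) + a)         0xff

Answer: 15 steps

a: -24,-24,-24,-24,-24,-24,-24,-24
c: -24,-24,-24,-24,-24,-24,-24,-24
d: 0,-23,-44,-63,-80,-95,-108,-119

steps = 15; useful = 108; efficiency = 108/120 = 9/10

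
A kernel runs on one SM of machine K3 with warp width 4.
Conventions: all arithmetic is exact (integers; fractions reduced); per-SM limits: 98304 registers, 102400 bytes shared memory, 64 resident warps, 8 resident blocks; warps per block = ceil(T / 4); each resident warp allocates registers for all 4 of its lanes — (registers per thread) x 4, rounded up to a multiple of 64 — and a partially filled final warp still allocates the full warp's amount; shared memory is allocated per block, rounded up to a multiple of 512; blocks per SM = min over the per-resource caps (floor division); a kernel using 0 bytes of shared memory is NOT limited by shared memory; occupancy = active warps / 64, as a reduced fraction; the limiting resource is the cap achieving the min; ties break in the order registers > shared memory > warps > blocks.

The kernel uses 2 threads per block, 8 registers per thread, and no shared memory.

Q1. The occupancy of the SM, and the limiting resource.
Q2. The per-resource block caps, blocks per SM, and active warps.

Answer: occupancy 1/8, limited by blocks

registers: 1536 blocks
shared memory: no limit (kernel uses none)
warps: 64 blocks
blocks: 8 blocks

Answer: 8 blocks, 8 active warps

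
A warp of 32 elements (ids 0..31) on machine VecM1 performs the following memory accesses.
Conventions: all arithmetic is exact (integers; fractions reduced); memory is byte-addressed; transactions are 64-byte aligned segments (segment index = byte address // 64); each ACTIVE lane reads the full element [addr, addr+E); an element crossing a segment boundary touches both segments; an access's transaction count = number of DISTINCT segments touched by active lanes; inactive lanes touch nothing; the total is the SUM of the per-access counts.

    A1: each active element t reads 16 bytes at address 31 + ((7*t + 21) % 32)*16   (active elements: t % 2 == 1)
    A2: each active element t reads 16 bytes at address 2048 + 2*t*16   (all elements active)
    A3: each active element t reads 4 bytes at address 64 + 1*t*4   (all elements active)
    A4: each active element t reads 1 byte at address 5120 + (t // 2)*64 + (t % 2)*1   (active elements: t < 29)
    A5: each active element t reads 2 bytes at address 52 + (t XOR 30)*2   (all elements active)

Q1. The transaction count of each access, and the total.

A1: 9 transactions
A2: 16 transactions
A3: 2 transactions
A4: 15 transactions
A5: 2 transactions

Answer: 9,16,2,15,2; total 44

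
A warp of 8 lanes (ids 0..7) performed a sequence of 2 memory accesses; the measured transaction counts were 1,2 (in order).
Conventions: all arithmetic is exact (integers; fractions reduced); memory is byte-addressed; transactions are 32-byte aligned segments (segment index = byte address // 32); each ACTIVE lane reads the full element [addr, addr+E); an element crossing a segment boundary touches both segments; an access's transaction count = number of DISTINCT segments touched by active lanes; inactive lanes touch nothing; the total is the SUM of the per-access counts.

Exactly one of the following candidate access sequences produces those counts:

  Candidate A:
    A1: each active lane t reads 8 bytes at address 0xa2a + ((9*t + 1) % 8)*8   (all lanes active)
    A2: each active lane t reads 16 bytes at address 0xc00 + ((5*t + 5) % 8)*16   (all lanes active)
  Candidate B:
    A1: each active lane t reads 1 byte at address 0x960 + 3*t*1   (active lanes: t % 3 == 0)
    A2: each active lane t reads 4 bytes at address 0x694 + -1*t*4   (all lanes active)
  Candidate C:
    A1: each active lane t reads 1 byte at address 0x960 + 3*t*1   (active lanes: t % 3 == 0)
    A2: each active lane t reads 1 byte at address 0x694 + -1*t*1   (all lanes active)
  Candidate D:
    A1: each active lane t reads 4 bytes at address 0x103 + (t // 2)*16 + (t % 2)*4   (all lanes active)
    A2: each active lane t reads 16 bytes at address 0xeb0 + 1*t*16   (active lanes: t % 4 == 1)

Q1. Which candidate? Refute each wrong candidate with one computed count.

A: A1 gives 3 transactions, not 1
C: A2 gives 1 transaction, not 2
D: A1 gives 2 transactions, not 1
B: all counts match (1,2)

Answer: B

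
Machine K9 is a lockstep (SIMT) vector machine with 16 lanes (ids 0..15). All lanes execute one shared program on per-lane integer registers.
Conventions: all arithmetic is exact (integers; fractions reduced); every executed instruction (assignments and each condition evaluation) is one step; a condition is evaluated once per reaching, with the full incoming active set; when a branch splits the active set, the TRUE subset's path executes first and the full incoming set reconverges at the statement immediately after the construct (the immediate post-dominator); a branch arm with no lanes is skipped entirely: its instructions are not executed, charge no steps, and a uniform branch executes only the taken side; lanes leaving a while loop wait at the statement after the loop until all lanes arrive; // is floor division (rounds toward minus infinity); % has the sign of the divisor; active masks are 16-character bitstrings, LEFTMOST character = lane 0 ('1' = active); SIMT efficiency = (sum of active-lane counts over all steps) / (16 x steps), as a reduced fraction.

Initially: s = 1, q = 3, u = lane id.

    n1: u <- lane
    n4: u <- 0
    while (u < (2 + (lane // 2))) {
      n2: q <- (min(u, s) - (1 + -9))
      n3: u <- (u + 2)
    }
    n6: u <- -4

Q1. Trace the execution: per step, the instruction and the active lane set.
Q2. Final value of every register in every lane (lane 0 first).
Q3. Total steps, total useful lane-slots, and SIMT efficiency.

step 0: u <- lane                    1111111111111111
step 1: u <- 0                       1111111111111111
step 2: eval (u < (2 + (lane // 2))) 1111111111111111
step 3: q <- (min(u, s) - (1 + -9))  1111111111111111
step 4: u <- (u + 2)                 1111111111111111
step 5: eval (u < (2 + (lane // 2))) 1111111111111111
step 6: q <- (min(u, s) - (1 + -9))  0011111111111111
step 7: u <- (u + 2)                 0011111111111111
step 8: eval (u < (2 + (lane // 2))) 0011111111111111
step 9: q <- (min(u, s) - (1 + -9))  0000001111111111
step 10: u <- (u + 2)                 0000001111111111
step 11: eval (u < (2 + (lane // 2))) 0000001111111111
step 12: q <- (min(u, s) - (1 + -9))  0000000000111111
step 13: u <- (u + 2)                 0000000000111111
step 14: eval (u < (2 + (lane // 2))) 0000000000111111
step 15: q <- (min(u, s) - (1 + -9))  0000000000000011
step 16: u <- (u + 2)                 0000000000000011
step 17: eval (u < (2 + (lane // 2))) 0000000000000011
step 18: u <- -4                      1111111111111111

Answer: 19 steps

s: 1,1,1,1,1,1,1,1,1,1,1,1,1,1,1,1
q: 8,8,9,9,9,9,9,9,9,9,9,9,9,9,9,9
u: -4,-4,-4,-4,-4,-4,-4,-4,-4,-4,-4,-4,-4,-4,-4,-4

steps = 19; useful = 208; efficiency = 208/304 = 13/19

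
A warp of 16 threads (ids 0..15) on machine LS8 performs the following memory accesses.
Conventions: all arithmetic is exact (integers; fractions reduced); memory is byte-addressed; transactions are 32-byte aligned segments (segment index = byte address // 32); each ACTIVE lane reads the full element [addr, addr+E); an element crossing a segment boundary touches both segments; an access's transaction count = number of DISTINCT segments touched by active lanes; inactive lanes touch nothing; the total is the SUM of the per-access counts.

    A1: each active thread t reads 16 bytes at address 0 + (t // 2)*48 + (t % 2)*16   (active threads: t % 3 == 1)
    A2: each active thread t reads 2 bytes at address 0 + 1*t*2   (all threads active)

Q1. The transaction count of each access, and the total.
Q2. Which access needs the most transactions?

A1: 5 transactions
A2: 1 transaction

Answer: 5,1; total 6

Answer: A1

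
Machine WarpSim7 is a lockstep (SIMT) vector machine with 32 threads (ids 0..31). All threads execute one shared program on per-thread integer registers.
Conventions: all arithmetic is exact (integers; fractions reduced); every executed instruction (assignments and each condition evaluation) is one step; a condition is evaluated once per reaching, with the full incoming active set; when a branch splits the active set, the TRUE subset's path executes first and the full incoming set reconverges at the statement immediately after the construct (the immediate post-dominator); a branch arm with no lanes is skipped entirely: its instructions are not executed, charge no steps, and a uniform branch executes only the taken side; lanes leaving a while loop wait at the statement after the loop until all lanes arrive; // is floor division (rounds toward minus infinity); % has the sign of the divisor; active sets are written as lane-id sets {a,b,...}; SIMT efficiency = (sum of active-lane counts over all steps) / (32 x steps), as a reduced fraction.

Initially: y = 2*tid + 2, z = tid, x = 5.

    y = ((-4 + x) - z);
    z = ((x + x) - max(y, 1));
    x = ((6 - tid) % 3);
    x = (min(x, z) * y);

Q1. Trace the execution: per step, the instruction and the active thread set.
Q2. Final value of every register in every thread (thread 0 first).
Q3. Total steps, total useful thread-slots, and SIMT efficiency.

step 0: y <- ((-4 + x) - z)          {0,1,2,3,4,5,6,7,8,9,10,11,12,13,14,15,16,17,18,19,20,21,22,23,24,25,26,27,28,29,30,31}
step 1: z <- ((x + x) - max(y, 1))   {0,1,2,3,4,5,6,7,8,9,10,11,12,13,14,15,16,17,18,19,20,21,22,23,24,25,26,27,28,29,30,31}
step 2: x <- ((6 - tid) % 3)         {0,1,2,3,4,5,6,7,8,9,10,11,12,13,14,15,16,17,18,19,20,21,22,23,24,25,26,27,28,29,30,31}
step 3: x <- (min(x, z) * y)         {0,1,2,3,4,5,6,7,8,9,10,11,12,13,14,15,16,17,18,19,20,21,22,23,24,25,26,27,28,29,30,31}

Answer: 4 steps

y: 1,0,-1,-2,-3,-4,-5,-6,-7,-8,-9,-10,-11,-12,-13,-14,-15,-16,-17,-18,-19,-20,-21,-22,-23,-24,-25,-26,-27,-28,-29,-30
z: 9,9,9,9,9,9,9,9,9,9,9,9,9,9,9,9,9,9,9,9,9,9,9,9,9,9,9,9,9,9,9,9
x: 0,0,-1,0,-6,-4,0,-12,-7,0,-18,-10,0,-24,-13,0,-30,-16,0,-36,-19,0,-42,-22,0,-48,-25,0,-54,-28,0,-60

steps = 4; useful = 128; efficiency = 128/128 = 1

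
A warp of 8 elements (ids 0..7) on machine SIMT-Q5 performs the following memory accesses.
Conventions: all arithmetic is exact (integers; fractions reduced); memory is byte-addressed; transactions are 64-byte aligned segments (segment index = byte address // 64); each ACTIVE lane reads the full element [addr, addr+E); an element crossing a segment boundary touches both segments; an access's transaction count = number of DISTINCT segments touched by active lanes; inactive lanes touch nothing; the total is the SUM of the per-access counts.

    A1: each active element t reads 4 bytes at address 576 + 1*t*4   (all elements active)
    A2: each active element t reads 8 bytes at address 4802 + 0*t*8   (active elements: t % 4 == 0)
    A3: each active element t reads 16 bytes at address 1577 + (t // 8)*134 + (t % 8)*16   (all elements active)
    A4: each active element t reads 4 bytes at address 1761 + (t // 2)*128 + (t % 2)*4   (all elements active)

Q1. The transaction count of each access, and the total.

A1: 1 transaction
A2: 1 transaction
A3: 3 transactions
A4: 4 transactions

Answer: 1,1,3,4; total 9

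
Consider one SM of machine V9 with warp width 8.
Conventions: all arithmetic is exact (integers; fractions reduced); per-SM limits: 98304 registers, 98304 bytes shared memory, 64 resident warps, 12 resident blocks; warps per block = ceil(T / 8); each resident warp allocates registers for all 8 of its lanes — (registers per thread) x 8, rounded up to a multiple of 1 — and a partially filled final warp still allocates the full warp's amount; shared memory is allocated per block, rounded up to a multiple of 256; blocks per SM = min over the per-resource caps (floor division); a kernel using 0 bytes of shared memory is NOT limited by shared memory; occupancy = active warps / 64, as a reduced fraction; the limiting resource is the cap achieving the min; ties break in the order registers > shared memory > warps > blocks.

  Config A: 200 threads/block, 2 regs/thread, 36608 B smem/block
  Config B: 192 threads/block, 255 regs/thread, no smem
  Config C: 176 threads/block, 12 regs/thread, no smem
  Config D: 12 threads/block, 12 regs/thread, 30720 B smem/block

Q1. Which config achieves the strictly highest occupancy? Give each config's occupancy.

occupancies: A 25/32, B 3/4, C 11/16, D 3/32

Answer: A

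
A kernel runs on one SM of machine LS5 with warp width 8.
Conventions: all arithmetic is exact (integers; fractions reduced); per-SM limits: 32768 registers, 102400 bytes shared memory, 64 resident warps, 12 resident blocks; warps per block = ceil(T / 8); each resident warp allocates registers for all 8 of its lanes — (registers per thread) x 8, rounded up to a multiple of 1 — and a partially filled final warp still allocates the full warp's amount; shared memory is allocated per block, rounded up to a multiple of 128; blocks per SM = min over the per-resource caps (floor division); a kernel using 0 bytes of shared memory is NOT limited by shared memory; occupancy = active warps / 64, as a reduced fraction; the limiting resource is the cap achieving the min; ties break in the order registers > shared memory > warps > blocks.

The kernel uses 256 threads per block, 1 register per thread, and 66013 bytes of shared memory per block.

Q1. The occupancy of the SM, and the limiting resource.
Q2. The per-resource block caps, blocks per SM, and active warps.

Answer: occupancy 1/2, limited by shared memory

registers: 128 blocks
shared memory: 1 block
warps: 2 blocks
blocks: 12 blocks

Answer: 1 block, 32 active warps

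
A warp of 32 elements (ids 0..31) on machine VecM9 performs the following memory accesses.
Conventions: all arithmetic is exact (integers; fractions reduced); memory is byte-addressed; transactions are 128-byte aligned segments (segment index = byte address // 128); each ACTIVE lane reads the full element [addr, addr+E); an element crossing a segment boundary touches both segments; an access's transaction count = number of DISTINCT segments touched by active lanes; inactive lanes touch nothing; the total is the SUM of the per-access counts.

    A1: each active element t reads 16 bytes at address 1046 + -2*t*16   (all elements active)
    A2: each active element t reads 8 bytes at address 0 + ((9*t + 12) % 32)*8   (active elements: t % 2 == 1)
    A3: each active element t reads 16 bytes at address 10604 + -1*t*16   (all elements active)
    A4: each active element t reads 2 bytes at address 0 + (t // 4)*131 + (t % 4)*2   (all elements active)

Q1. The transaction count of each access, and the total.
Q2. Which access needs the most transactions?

A1: 9 transactions
A2: 2 transactions
A3: 5 transactions
A4: 8 transactions

Answer: 9,2,5,8; total 24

Answer: A1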